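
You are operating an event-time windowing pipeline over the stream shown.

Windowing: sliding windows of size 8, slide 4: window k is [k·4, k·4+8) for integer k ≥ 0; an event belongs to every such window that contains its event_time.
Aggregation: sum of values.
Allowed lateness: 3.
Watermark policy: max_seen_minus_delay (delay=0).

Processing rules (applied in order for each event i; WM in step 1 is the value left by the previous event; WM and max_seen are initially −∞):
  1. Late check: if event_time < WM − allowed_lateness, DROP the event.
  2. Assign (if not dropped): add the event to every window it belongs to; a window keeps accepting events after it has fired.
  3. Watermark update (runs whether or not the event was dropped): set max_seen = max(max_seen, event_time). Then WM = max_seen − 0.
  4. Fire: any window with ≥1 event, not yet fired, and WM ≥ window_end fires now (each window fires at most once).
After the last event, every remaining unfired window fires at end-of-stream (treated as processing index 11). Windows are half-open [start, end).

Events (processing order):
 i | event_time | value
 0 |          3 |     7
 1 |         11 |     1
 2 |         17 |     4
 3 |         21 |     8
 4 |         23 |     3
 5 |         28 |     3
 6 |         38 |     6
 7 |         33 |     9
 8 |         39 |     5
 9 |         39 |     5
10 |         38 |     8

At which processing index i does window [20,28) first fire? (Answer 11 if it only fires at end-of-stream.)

5

i=0 t=3 v=7: → [0,8); WM=3
i=1 t=11 v=1: → [8,16),[4,12); WM=11; [0,8) fires=7
i=2 t=17 v=4: → [16,24),[12,20); WM=17; [4,12) fires=1 [8,16) fires=1
i=3 t=21 v=8: → [20,28),[16,24); WM=21; [12,20) fires=4
i=4 t=23 v=3: → [20,28),[16,24); WM=23
i=5 t=28 v=3: → [28,36),[24,32); WM=28; [16,24) fires=15 [20,28) fires=11
i=6 t=38 v=6: → [36,44),[32,40); WM=38; [24,32) fires=3 [28,36) fires=3
i=7 t=33 v=9: DROP (t<38-3); WM=38
i=8 t=39 v=5: → [36,44),[32,40); WM=39
i=9 t=39 v=5: → [36,44),[32,40); WM=39
i=10 t=38 v=8: → [36,44),[32,40); WM=39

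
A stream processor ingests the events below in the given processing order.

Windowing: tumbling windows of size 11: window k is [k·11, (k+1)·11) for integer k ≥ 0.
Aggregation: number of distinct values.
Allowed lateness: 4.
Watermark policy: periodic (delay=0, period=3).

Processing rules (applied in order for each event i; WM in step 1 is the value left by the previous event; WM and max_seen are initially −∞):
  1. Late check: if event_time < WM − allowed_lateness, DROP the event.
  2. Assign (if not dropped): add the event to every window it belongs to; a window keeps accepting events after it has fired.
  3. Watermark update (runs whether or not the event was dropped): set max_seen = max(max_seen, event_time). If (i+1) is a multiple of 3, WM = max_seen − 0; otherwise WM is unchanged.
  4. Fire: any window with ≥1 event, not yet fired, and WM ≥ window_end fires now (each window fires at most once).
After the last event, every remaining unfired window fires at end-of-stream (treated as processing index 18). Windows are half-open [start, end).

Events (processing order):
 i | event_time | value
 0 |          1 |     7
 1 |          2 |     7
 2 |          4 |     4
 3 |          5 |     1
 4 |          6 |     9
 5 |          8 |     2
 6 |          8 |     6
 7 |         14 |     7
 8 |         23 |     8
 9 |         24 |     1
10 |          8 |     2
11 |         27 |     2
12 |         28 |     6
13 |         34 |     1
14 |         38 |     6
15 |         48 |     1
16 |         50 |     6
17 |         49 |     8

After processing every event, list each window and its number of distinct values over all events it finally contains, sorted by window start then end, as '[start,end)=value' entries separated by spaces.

i=0 t=1 v=7: → [0,11); WM=−∞
i=1 t=2 v=7: → [0,11); WM=−∞
i=2 t=4 v=4: → [0,11); WM=4
i=3 t=5 v=1: → [0,11); WM=4
i=4 t=6 v=9: → [0,11); WM=4
i=5 t=8 v=2: → [0,11); WM=8
i=6 t=8 v=6: → [0,11); WM=8
i=7 t=14 v=7: → [11,22); WM=8
i=8 t=23 v=8: → [22,33); WM=23; [0,11) fires=6 [11,22) fires=1
i=9 t=24 v=1: → [22,33); WM=23
i=10 t=8 v=2: DROP (t<23-4); WM=23
i=11 t=27 v=2: → [22,33); WM=27
i=12 t=28 v=6: → [22,33); WM=27
i=13 t=34 v=1: → [33,44); WM=27
i=14 t=38 v=6: → [33,44); WM=38; [22,33) fires=4
i=15 t=48 v=1: → [44,55); WM=38
i=16 t=50 v=6: → [44,55); WM=38
i=17 t=49 v=8: → [44,55); WM=50; [33,44) fires=2

[0,11)=6 [11,22)=1 [22,33)=4 [33,44)=2 [44,55)=3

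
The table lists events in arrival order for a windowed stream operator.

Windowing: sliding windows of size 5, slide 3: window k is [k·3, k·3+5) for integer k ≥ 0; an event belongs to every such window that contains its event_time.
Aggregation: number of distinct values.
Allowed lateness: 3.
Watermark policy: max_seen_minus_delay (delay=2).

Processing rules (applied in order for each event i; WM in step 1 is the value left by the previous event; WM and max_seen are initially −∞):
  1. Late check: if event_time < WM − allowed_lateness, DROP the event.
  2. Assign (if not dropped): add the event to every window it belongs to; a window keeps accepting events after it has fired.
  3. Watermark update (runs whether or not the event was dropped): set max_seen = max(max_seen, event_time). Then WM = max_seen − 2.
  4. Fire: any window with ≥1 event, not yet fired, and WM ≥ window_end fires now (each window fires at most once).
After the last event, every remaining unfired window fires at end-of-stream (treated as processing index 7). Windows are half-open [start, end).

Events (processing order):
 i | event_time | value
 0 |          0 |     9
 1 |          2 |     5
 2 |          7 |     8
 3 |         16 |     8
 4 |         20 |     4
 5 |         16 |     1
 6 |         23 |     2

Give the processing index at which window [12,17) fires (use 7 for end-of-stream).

i=0 t=0 v=9: → [0,5); WM=-2
i=1 t=2 v=5: → [0,5); WM=0
i=2 t=7 v=8: → [6,11),[3,8); WM=5; [0,5) fires=2
i=3 t=16 v=8: → [15,20),[12,17); WM=14; [3,8) fires=1 [6,11) fires=1
i=4 t=20 v=4: → [18,23); WM=18; [12,17) fires=1
i=5 t=16 v=1: → [15,20),[12,17); WM=18
i=6 t=23 v=2: → [21,26); WM=21; [15,20) fires=2

4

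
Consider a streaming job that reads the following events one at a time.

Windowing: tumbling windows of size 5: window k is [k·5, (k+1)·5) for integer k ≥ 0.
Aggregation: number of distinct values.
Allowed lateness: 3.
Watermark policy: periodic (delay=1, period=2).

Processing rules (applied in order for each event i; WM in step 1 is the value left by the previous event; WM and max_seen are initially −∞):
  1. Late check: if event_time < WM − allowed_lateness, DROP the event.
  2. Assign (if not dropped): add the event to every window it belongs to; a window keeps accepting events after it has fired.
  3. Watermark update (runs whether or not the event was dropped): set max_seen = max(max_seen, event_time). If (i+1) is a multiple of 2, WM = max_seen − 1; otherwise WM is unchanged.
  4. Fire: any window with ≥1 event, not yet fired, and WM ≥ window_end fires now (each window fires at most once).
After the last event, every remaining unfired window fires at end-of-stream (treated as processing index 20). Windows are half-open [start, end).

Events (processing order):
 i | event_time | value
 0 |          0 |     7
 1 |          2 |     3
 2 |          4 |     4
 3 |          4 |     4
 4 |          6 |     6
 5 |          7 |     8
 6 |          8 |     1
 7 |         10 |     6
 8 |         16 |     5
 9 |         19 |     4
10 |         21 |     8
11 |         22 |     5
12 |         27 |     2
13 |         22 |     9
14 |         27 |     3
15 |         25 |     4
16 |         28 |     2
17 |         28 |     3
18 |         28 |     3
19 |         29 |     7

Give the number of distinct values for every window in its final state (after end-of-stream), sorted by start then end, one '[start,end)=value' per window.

i=0 t=0 v=7: → [0,5); WM=−∞
i=1 t=2 v=3: → [0,5); WM=1
i=2 t=4 v=4: → [0,5); WM=1
i=3 t=4 v=4: → [0,5); WM=3
i=4 t=6 v=6: → [5,10); WM=3
i=5 t=7 v=8: → [5,10); WM=6; [0,5) fires=3
i=6 t=8 v=1: → [5,10); WM=6
i=7 t=10 v=6: → [10,15); WM=9
i=8 t=16 v=5: → [15,20); WM=9
i=9 t=19 v=4: → [15,20); WM=18; [5,10) fires=3 [10,15) fires=1
i=10 t=21 v=8: → [20,25); WM=18
i=11 t=22 v=5: → [20,25); WM=21; [15,20) fires=2
i=12 t=27 v=2: → [25,30); WM=21
i=13 t=22 v=9: → [20,25); WM=26; [20,25) fires=3
i=14 t=27 v=3: → [25,30); WM=26
i=15 t=25 v=4: → [25,30); WM=26
i=16 t=28 v=2: → [25,30); WM=26
i=17 t=28 v=3: → [25,30); WM=27
i=18 t=28 v=3: → [25,30); WM=27
i=19 t=29 v=7: → [25,30); WM=28

[0,5)=3 [5,10)=3 [10,15)=1 [15,20)=2 [20,25)=3 [25,30)=4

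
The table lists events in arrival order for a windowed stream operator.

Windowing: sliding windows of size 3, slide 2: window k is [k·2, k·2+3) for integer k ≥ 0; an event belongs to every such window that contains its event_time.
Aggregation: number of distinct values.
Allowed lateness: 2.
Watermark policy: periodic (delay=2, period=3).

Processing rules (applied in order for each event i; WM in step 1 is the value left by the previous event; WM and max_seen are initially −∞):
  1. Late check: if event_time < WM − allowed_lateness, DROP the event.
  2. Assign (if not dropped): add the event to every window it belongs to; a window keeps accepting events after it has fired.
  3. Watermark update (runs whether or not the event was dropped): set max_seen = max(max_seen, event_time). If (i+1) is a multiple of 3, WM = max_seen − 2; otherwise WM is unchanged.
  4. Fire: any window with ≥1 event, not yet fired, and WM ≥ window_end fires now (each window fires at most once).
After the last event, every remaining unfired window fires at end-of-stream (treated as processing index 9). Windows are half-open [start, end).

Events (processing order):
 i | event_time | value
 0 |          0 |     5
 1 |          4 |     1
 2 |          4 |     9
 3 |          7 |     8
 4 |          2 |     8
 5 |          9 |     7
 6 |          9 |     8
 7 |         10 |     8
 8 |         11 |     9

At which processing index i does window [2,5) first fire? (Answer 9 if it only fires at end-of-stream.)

i=0 t=0 v=5: → [0,3); WM=−∞
i=1 t=4 v=1: → [4,7),[2,5); WM=−∞
i=2 t=4 v=9: → [4,7),[2,5); WM=2
i=3 t=7 v=8: → [6,9); WM=2
i=4 t=2 v=8: → [2,5),[0,3); WM=2
i=5 t=9 v=7: → [8,11); WM=7; [0,3) fires=2 [2,5) fires=3 [4,7) fires=2
i=6 t=9 v=8: → [8,11); WM=7
i=7 t=10 v=8: → [10,13),[8,11); WM=7
i=8 t=11 v=9: → [10,13); WM=9; [6,9) fires=1

5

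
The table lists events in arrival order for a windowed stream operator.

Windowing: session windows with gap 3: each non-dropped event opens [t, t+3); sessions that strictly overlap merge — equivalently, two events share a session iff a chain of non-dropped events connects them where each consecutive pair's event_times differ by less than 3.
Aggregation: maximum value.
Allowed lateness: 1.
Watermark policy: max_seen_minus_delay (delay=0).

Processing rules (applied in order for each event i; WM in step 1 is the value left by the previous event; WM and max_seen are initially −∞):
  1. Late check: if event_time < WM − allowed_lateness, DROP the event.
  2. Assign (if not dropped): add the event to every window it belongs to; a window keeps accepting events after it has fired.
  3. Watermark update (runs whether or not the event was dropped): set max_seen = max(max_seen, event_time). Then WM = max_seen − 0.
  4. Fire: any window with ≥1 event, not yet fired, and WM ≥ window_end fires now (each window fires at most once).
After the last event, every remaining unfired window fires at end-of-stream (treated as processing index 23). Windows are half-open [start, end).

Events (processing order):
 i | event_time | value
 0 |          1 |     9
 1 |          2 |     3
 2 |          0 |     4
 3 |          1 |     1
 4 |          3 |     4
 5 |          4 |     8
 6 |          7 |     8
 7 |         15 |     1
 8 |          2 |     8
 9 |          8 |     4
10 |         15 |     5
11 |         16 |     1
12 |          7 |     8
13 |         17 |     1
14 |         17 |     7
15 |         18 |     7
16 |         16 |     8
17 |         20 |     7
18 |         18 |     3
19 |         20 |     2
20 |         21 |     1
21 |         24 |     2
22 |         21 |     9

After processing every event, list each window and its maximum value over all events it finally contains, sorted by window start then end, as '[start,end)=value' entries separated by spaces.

[1,7)=9 [7,10)=8 [15,24)=7 [24,27)=2

i=0 t=1 v=9: → [1,4); WM=1
i=1 t=2 v=3: → [1,5); WM=2
i=2 t=0 v=4: DROP (t<2-1); WM=2
i=3 t=1 v=1: → [1,5); WM=2
i=4 t=3 v=4: → [1,6); WM=3
i=5 t=4 v=8: → [1,7); WM=4
i=6 t=7 v=8: → [7,10); WM=7
i=7 t=15 v=1: → [15,18); WM=15
i=8 t=2 v=8: DROP (t<15-1); WM=15
i=9 t=8 v=4: DROP (t<15-1); WM=15
i=10 t=15 v=5: → [15,18); WM=15
i=11 t=16 v=1: → [15,19); WM=16
i=12 t=7 v=8: DROP (t<16-1); WM=16
i=13 t=17 v=1: → [15,20); WM=17
i=14 t=17 v=7: → [15,20); WM=17
i=15 t=18 v=7: → [15,21); WM=18
i=16 t=16 v=8: DROP (t<18-1); WM=18
i=17 t=20 v=7: → [15,23); WM=20
i=18 t=18 v=3: DROP (t<20-1); WM=20
i=19 t=20 v=2: → [15,23); WM=20
i=20 t=21 v=1: → [15,24); WM=21
i=21 t=24 v=2: → [24,27); WM=24
i=22 t=21 v=9: DROP (t<24-1); WM=24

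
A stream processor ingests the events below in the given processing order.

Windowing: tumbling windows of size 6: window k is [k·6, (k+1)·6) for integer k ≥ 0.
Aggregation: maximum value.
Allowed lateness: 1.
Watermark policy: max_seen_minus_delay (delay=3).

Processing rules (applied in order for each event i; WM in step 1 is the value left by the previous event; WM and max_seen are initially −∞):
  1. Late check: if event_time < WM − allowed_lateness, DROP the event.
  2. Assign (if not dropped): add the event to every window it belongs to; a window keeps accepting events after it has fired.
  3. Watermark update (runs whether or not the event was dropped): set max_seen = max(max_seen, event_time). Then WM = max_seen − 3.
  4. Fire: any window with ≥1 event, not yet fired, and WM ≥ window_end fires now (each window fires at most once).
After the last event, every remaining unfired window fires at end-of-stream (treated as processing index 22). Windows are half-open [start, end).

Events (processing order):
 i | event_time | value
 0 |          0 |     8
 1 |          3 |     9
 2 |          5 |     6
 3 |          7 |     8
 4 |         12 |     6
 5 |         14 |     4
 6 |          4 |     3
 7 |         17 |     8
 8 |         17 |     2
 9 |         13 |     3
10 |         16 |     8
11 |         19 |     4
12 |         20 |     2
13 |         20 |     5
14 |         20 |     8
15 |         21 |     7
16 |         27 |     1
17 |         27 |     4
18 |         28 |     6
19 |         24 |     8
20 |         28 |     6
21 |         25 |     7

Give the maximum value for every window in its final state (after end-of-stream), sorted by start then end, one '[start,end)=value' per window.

[0,6)=9 [6,12)=8 [12,18)=8 [18,24)=8 [24,30)=8

i=0 t=0 v=8: → [0,6); WM=-3
i=1 t=3 v=9: → [0,6); WM=0
i=2 t=5 v=6: → [0,6); WM=2
i=3 t=7 v=8: → [6,12); WM=4
i=4 t=12 v=6: → [12,18); WM=9; [0,6) fires=9
i=5 t=14 v=4: → [12,18); WM=11
i=6 t=4 v=3: DROP (t<11-1); WM=11
i=7 t=17 v=8: → [12,18); WM=14; [6,12) fires=8
i=8 t=17 v=2: → [12,18); WM=14
i=9 t=13 v=3: → [12,18); WM=14
i=10 t=16 v=8: → [12,18); WM=14
i=11 t=19 v=4: → [18,24); WM=16
i=12 t=20 v=2: → [18,24); WM=17
i=13 t=20 v=5: → [18,24); WM=17
i=14 t=20 v=8: → [18,24); WM=17
i=15 t=21 v=7: → [18,24); WM=18; [12,18) fires=8
i=16 t=27 v=1: → [24,30); WM=24; [18,24) fires=8
i=17 t=27 v=4: → [24,30); WM=24
i=18 t=28 v=6: → [24,30); WM=25
i=19 t=24 v=8: → [24,30); WM=25
i=20 t=28 v=6: → [24,30); WM=25
i=21 t=25 v=7: → [24,30); WM=25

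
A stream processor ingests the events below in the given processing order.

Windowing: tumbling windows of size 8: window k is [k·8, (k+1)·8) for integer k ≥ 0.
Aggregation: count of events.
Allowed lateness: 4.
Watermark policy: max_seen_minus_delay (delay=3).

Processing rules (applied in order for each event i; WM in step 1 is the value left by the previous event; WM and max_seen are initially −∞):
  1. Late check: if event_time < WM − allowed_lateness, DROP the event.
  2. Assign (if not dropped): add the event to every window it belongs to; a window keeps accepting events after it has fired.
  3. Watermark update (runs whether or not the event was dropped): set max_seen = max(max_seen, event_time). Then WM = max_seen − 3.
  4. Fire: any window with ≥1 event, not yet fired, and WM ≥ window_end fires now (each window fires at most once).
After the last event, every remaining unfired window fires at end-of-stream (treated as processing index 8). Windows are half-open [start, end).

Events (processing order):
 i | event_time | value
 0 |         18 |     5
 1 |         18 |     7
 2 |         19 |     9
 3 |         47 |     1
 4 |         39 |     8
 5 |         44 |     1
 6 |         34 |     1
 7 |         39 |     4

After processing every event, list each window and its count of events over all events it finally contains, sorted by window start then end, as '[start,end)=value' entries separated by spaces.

[16,24)=3 [40,48)=2

i=0 t=18 v=5: → [16,24); WM=15
i=1 t=18 v=7: → [16,24); WM=15
i=2 t=19 v=9: → [16,24); WM=16
i=3 t=47 v=1: → [40,48); WM=44; [16,24) fires=3
i=4 t=39 v=8: DROP (t<44-4); WM=44
i=5 t=44 v=1: → [40,48); WM=44
i=6 t=34 v=1: DROP (t<44-4); WM=44
i=7 t=39 v=4: DROP (t<44-4); WM=44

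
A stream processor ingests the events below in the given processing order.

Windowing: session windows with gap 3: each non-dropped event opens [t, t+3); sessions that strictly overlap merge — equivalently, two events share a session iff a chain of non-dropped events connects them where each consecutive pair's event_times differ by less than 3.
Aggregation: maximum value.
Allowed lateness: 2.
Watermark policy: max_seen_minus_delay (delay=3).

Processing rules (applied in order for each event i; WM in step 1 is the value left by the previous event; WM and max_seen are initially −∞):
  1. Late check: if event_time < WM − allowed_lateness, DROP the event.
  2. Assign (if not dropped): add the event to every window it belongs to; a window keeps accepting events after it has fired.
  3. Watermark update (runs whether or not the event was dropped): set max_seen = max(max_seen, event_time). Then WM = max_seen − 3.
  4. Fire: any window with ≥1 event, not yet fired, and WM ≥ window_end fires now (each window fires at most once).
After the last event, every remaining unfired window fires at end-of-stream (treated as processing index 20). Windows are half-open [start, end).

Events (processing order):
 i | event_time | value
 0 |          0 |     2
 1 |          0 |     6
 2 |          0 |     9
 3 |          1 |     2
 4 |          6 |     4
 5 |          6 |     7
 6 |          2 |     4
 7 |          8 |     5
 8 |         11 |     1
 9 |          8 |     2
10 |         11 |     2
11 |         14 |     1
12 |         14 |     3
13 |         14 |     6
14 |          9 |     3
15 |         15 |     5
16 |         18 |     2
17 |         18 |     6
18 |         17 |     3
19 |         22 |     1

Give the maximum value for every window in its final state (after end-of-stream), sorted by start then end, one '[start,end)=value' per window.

i=0 t=0 v=2: → [0,3); WM=-3
i=1 t=0 v=6: → [0,3); WM=-3
i=2 t=0 v=9: → [0,3); WM=-3
i=3 t=1 v=2: → [0,4); WM=-2
i=4 t=6 v=4: → [6,9); WM=3
i=5 t=6 v=7: → [6,9); WM=3
i=6 t=2 v=4: → [0,5); WM=3
i=7 t=8 v=5: → [6,11); WM=5
i=8 t=11 v=1: → [11,14); WM=8
i=9 t=8 v=2: → [6,11); WM=8
i=10 t=11 v=2: → [11,14); WM=8
i=11 t=14 v=1: → [14,17); WM=11
i=12 t=14 v=3: → [14,17); WM=11
i=13 t=14 v=6: → [14,17); WM=11
i=14 t=9 v=3: → [6,14); WM=11
i=15 t=15 v=5: → [14,18); WM=12
i=16 t=18 v=2: → [18,21); WM=15
i=17 t=18 v=6: → [18,21); WM=15
i=18 t=17 v=3: → [14,21); WM=15
i=19 t=22 v=1: → [22,25); WM=19

[0,5)=9 [6,14)=7 [14,21)=6 [22,25)=1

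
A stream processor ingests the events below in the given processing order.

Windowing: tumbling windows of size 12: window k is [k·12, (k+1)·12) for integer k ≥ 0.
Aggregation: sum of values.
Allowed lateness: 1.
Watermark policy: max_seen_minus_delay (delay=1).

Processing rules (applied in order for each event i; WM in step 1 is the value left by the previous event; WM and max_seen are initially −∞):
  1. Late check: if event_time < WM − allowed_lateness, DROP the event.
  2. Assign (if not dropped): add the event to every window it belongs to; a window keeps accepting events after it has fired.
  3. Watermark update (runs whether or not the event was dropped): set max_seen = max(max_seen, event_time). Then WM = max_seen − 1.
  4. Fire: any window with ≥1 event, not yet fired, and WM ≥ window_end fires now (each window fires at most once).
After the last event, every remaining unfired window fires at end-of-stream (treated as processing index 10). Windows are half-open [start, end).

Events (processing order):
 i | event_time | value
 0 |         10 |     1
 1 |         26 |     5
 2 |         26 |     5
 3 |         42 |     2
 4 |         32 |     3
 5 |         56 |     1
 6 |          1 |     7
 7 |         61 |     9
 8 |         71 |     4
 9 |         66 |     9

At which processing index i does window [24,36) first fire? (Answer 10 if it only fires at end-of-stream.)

i=0 t=10 v=1: → [0,12); WM=9
i=1 t=26 v=5: → [24,36); WM=25; [0,12) fires=1
i=2 t=26 v=5: → [24,36); WM=25
i=3 t=42 v=2: → [36,48); WM=41; [24,36) fires=10
i=4 t=32 v=3: DROP (t<41-1); WM=41
i=5 t=56 v=1: → [48,60); WM=55; [36,48) fires=2
i=6 t=1 v=7: DROP (t<55-1); WM=55
i=7 t=61 v=9: → [60,72); WM=60; [48,60) fires=1
i=8 t=71 v=4: → [60,72); WM=70
i=9 t=66 v=9: DROP (t<70-1); WM=70

3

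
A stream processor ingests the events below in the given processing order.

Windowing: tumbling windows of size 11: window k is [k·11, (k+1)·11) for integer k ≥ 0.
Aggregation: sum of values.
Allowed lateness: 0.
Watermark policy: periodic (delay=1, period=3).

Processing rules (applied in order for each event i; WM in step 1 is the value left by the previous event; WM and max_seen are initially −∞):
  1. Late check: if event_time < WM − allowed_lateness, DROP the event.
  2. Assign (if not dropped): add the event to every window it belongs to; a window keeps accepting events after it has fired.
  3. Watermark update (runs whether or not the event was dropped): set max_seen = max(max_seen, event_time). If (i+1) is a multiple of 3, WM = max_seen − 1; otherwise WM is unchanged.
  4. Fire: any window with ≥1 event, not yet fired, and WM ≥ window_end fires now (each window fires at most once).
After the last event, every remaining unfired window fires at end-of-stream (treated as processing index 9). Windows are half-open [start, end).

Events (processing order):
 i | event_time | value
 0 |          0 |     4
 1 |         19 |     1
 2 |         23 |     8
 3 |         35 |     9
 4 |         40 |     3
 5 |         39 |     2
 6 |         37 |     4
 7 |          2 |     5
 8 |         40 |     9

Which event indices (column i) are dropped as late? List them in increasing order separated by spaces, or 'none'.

6 7

i=0 t=0 v=4: → [0,11); WM=−∞
i=1 t=19 v=1: → [11,22); WM=−∞
i=2 t=23 v=8: → [22,33); WM=22; [0,11) fires=4 [11,22) fires=1
i=3 t=35 v=9: → [33,44); WM=22
i=4 t=40 v=3: → [33,44); WM=22
i=5 t=39 v=2: → [33,44); WM=39; [22,33) fires=8
i=6 t=37 v=4: DROP (t<39-0); WM=39
i=7 t=2 v=5: DROP (t<39-0); WM=39
i=8 t=40 v=9: → [33,44); WM=39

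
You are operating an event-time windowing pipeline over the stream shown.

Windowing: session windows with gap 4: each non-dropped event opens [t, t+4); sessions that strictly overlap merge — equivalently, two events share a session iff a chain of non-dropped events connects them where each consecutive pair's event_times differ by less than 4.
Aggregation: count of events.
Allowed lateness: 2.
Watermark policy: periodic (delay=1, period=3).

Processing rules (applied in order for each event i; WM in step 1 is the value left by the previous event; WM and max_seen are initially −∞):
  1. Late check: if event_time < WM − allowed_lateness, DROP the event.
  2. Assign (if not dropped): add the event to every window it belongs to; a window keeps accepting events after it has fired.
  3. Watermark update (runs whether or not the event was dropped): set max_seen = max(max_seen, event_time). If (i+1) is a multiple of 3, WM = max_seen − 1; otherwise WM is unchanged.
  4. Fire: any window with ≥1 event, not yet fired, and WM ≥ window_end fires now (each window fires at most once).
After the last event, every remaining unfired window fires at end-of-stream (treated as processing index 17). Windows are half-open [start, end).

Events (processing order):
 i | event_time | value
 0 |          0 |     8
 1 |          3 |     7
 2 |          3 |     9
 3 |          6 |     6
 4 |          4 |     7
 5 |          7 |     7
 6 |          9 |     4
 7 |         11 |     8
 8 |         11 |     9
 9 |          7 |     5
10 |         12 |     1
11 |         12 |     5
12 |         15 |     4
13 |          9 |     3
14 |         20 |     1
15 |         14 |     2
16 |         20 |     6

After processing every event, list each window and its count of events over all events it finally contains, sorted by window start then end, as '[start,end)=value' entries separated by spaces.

[0,19)=13 [20,24)=2

i=0 t=0 v=8: → [0,4); WM=−∞
i=1 t=3 v=7: → [0,7); WM=−∞
i=2 t=3 v=9: → [0,7); WM=2
i=3 t=6 v=6: → [0,10); WM=2
i=4 t=4 v=7: → [0,10); WM=2
i=5 t=7 v=7: → [0,11); WM=6
i=6 t=9 v=4: → [0,13); WM=6
i=7 t=11 v=8: → [0,15); WM=6
i=8 t=11 v=9: → [0,15); WM=10
i=9 t=7 v=5: DROP (t<10-2); WM=10
i=10 t=12 v=1: → [0,16); WM=10
i=11 t=12 v=5: → [0,16); WM=11
i=12 t=15 v=4: → [0,19); WM=11
i=13 t=9 v=3: → [0,19); WM=11
i=14 t=20 v=1: → [20,24); WM=19
i=15 t=14 v=2: DROP (t<19-2); WM=19
i=16 t=20 v=6: → [20,24); WM=19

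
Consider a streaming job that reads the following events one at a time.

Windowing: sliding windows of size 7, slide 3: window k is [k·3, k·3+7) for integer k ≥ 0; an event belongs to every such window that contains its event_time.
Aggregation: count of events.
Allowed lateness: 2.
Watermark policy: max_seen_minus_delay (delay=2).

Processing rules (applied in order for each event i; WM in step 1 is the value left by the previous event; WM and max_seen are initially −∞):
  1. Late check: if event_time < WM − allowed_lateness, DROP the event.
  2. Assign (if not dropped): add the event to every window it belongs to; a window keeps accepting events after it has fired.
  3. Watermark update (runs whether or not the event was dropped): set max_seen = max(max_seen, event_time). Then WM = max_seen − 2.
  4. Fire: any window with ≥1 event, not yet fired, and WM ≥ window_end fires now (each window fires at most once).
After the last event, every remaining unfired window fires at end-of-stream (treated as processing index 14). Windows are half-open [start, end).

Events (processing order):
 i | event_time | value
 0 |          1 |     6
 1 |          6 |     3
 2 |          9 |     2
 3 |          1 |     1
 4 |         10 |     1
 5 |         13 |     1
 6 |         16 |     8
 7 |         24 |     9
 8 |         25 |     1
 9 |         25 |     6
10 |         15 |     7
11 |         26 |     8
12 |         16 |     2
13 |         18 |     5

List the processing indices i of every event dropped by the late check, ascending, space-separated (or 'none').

i=0 t=1 v=6: → [0,7); WM=-1
i=1 t=6 v=3: → [6,13),[3,10),[0,7); WM=4
i=2 t=9 v=2: → [9,16),[6,13),[3,10); WM=7; [0,7) fires=2
i=3 t=1 v=1: DROP (t<7-2); WM=7
i=4 t=10 v=1: → [9,16),[6,13); WM=8
i=5 t=13 v=1: → [12,19),[9,16); WM=11; [3,10) fires=2
i=6 t=16 v=8: → [15,22),[12,19); WM=14; [6,13) fires=3
i=7 t=24 v=9: → [24,31),[21,28),[18,25); WM=22; [9,16) fires=3 [12,19) fires=2 [15,22) fires=1
i=8 t=25 v=1: → [24,31),[21,28); WM=23
i=9 t=25 v=6: → [24,31),[21,28); WM=23
i=10 t=15 v=7: DROP (t<23-2); WM=23
i=11 t=26 v=8: → [24,31),[21,28); WM=24
i=12 t=16 v=2: DROP (t<24-2); WM=24
i=13 t=18 v=5: DROP (t<24-2); WM=24

3 10 12 13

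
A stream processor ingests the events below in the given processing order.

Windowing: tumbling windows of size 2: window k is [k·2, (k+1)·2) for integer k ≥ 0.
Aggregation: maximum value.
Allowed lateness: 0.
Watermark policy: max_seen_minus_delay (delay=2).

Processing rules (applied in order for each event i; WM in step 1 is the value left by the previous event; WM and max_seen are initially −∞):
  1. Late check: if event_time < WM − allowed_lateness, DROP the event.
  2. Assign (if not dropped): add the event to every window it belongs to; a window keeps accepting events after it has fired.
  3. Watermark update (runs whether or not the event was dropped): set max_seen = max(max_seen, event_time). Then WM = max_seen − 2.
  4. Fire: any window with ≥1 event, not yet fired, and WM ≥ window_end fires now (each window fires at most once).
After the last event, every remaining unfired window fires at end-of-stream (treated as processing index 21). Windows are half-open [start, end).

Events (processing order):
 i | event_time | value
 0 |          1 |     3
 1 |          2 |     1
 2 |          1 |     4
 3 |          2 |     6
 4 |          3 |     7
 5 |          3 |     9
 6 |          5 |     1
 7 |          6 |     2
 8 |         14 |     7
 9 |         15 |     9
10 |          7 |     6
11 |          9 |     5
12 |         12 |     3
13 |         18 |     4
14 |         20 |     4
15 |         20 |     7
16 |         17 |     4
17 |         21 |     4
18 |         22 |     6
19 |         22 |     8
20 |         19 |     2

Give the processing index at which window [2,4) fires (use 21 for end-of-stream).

i=0 t=1 v=3: → [0,2); WM=-1
i=1 t=2 v=1: → [2,4); WM=0
i=2 t=1 v=4: → [0,2); WM=0
i=3 t=2 v=6: → [2,4); WM=0
i=4 t=3 v=7: → [2,4); WM=1
i=5 t=3 v=9: → [2,4); WM=1
i=6 t=5 v=1: → [4,6); WM=3; [0,2) fires=4
i=7 t=6 v=2: → [6,8); WM=4; [2,4) fires=9
i=8 t=14 v=7: → [14,16); WM=12; [4,6) fires=1 [6,8) fires=2
i=9 t=15 v=9: → [14,16); WM=13
i=10 t=7 v=6: DROP (t<13-0); WM=13
i=11 t=9 v=5: DROP (t<13-0); WM=13
i=12 t=12 v=3: DROP (t<13-0); WM=13
i=13 t=18 v=4: → [18,20); WM=16; [14,16) fires=9
i=14 t=20 v=4: → [20,22); WM=18
i=15 t=20 v=7: → [20,22); WM=18
i=16 t=17 v=4: DROP (t<18-0); WM=18
i=17 t=21 v=4: → [20,22); WM=19
i=18 t=22 v=6: → [22,24); WM=20; [18,20) fires=4
i=19 t=22 v=8: → [22,24); WM=20
i=20 t=19 v=2: DROP (t<20-0); WM=20

7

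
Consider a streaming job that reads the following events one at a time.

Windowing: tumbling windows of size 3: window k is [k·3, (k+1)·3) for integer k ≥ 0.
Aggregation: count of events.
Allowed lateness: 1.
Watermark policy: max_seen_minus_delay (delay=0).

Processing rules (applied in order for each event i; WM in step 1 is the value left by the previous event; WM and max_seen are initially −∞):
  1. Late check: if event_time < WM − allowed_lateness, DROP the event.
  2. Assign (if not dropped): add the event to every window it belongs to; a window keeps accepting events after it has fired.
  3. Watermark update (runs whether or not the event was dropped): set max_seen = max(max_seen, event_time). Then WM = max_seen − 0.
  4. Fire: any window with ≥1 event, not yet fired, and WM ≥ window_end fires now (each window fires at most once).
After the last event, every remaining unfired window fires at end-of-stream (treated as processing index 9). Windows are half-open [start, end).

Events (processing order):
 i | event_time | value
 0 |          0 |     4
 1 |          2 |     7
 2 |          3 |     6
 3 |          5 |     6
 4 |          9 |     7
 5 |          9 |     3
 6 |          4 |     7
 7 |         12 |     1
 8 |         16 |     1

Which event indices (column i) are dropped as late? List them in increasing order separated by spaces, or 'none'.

i=0 t=0 v=4: → [0,3); WM=0
i=1 t=2 v=7: → [0,3); WM=2
i=2 t=3 v=6: → [3,6); WM=3; [0,3) fires=2
i=3 t=5 v=6: → [3,6); WM=5
i=4 t=9 v=7: → [9,12); WM=9; [3,6) fires=2
i=5 t=9 v=3: → [9,12); WM=9
i=6 t=4 v=7: DROP (t<9-1); WM=9
i=7 t=12 v=1: → [12,15); WM=12; [9,12) fires=2
i=8 t=16 v=1: → [15,18); WM=16; [12,15) fires=1

6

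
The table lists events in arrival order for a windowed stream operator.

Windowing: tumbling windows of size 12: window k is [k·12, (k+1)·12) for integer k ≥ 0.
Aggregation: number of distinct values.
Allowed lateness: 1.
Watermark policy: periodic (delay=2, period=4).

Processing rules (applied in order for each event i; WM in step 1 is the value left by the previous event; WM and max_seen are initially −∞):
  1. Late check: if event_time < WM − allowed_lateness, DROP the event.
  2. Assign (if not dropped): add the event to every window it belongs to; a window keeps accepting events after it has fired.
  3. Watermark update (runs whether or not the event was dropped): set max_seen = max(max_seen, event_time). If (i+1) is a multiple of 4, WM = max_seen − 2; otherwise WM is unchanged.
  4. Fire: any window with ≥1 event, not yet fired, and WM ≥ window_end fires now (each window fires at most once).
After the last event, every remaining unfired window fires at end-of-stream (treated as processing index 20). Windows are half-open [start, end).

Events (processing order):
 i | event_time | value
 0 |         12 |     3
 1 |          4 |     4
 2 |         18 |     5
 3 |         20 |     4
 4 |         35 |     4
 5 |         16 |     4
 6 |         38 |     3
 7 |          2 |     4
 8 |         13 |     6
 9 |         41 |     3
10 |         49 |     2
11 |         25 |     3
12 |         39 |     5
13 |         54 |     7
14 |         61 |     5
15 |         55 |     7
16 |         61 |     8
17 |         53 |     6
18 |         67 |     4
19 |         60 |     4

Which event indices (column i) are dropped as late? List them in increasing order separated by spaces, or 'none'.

i=0 t=12 v=3: → [12,24); WM=−∞
i=1 t=4 v=4: → [0,12); WM=−∞
i=2 t=18 v=5: → [12,24); WM=−∞
i=3 t=20 v=4: → [12,24); WM=18; [0,12) fires=1
i=4 t=35 v=4: → [24,36); WM=18
i=5 t=16 v=4: DROP (t<18-1); WM=18
i=6 t=38 v=3: → [36,48); WM=18
i=7 t=2 v=4: DROP (t<18-1); WM=36; [12,24) fires=3 [24,36) fires=1
i=8 t=13 v=6: DROP (t<36-1); WM=36
i=9 t=41 v=3: → [36,48); WM=36
i=10 t=49 v=2: → [48,60); WM=36
i=11 t=25 v=3: DROP (t<36-1); WM=47
i=12 t=39 v=5: DROP (t<47-1); WM=47
i=13 t=54 v=7: → [48,60); WM=47
i=14 t=61 v=5: → [60,72); WM=47
i=15 t=55 v=7: → [48,60); WM=59; [36,48) fires=1
i=16 t=61 v=8: → [60,72); WM=59
i=17 t=53 v=6: DROP (t<59-1); WM=59
i=18 t=67 v=4: → [60,72); WM=59
i=19 t=60 v=4: → [60,72); WM=65; [48,60) fires=2

5 7 8 11 12 17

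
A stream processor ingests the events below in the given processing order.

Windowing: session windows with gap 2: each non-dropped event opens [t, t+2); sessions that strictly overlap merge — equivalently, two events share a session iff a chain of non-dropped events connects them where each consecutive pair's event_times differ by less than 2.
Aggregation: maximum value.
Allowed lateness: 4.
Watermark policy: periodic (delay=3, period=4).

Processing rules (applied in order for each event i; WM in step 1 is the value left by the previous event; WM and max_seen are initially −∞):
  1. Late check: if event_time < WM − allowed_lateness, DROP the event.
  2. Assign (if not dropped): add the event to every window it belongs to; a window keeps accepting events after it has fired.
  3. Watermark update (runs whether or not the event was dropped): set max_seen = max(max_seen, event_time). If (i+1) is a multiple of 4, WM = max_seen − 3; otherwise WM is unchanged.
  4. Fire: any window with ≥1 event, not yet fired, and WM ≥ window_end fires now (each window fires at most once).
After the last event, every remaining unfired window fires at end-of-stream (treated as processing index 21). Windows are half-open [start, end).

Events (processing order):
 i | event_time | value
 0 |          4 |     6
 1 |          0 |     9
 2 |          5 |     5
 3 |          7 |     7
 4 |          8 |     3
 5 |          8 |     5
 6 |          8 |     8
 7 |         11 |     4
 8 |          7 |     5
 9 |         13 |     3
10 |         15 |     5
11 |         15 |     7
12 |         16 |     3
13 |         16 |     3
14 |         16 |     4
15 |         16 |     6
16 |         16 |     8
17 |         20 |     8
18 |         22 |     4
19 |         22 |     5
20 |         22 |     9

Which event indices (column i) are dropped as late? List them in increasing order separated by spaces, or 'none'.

none

i=0 t=4 v=6: → [4,6); WM=−∞
i=1 t=0 v=9: → [0,2); WM=−∞
i=2 t=5 v=5: → [4,7); WM=−∞
i=3 t=7 v=7: → [7,9); WM=4
i=4 t=8 v=3: → [7,10); WM=4
i=5 t=8 v=5: → [7,10); WM=4
i=6 t=8 v=8: → [7,10); WM=4
i=7 t=11 v=4: → [11,13); WM=8
i=8 t=7 v=5: → [7,10); WM=8
i=9 t=13 v=3: → [13,15); WM=8
i=10 t=15 v=5: → [15,17); WM=8
i=11 t=15 v=7: → [15,17); WM=12
i=12 t=16 v=3: → [15,18); WM=12
i=13 t=16 v=3: → [15,18); WM=12
i=14 t=16 v=4: → [15,18); WM=12
i=15 t=16 v=6: → [15,18); WM=13
i=16 t=16 v=8: → [15,18); WM=13
i=17 t=20 v=8: → [20,22); WM=13
i=18 t=22 v=4: → [22,24); WM=13
i=19 t=22 v=5: → [22,24); WM=19
i=20 t=22 v=9: → [22,24); WM=19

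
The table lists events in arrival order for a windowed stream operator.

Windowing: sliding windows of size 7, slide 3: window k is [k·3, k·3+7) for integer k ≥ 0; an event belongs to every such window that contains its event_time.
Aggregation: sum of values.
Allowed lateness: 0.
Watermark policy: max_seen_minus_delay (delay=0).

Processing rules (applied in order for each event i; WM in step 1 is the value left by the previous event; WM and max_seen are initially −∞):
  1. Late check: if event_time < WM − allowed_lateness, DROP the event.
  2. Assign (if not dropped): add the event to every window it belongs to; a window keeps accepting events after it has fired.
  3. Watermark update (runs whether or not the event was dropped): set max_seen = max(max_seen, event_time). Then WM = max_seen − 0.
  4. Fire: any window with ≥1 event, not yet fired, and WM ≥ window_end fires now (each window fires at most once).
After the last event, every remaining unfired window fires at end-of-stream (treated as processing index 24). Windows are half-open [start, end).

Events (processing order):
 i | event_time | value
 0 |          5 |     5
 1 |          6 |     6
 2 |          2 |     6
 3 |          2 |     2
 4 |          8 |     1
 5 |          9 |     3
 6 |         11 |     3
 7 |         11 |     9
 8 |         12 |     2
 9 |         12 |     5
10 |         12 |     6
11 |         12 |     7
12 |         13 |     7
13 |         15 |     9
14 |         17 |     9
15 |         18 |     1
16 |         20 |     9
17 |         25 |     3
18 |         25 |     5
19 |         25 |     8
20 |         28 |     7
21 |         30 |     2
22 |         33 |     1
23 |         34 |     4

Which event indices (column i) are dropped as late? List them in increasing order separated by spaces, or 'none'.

i=0 t=5 v=5: → [3,10),[0,7); WM=5
i=1 t=6 v=6: → [6,13),[3,10),[0,7); WM=6
i=2 t=2 v=6: DROP (t<6-0); WM=6
i=3 t=2 v=2: DROP (t<6-0); WM=6
i=4 t=8 v=1: → [6,13),[3,10); WM=8; [0,7) fires=11
i=5 t=9 v=3: → [9,16),[6,13),[3,10); WM=9
i=6 t=11 v=3: → [9,16),[6,13); WM=11; [3,10) fires=15
i=7 t=11 v=9: → [9,16),[6,13); WM=11
i=8 t=12 v=2: → [12,19),[9,16),[6,13); WM=12
i=9 t=12 v=5: → [12,19),[9,16),[6,13); WM=12
i=10 t=12 v=6: → [12,19),[9,16),[6,13); WM=12
i=11 t=12 v=7: → [12,19),[9,16),[6,13); WM=12
i=12 t=13 v=7: → [12,19),[9,16); WM=13; [6,13) fires=42
i=13 t=15 v=9: → [15,22),[12,19),[9,16); WM=15
i=14 t=17 v=9: → [15,22),[12,19); WM=17; [9,16) fires=51
i=15 t=18 v=1: → [18,25),[15,22),[12,19); WM=18
i=16 t=20 v=9: → [18,25),[15,22); WM=20; [12,19) fires=46
i=17 t=25 v=3: → [24,31),[21,28); WM=25; [15,22) fires=28 [18,25) fires=10
i=18 t=25 v=5: → [24,31),[21,28); WM=25
i=19 t=25 v=8: → [24,31),[21,28); WM=25
i=20 t=28 v=7: → [27,34),[24,31); WM=28; [21,28) fires=16
i=21 t=30 v=2: → [30,37),[27,34),[24,31); WM=30
i=22 t=33 v=1: → [33,40),[30,37),[27,34); WM=33; [24,31) fires=25
i=23 t=34 v=4: → [33,40),[30,37); WM=34; [27,34) fires=10

2 3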